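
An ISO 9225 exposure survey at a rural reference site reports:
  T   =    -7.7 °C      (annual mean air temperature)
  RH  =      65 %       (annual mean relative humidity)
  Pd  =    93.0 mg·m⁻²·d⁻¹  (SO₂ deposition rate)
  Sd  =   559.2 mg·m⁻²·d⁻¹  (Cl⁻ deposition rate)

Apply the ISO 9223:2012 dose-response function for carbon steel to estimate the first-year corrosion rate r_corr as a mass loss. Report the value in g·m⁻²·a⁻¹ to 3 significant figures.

carbon steel: T≤10 °C ⇒ hinge +0.150·(-7.7−10) = -2.6550
  sulphur-dioxide contribution → 4.821 μm/a
  chloride contribution → 32.35 μm/a
  ⇒ r_corr(carbon steel) = 37.17 μm/a
Convert to mass loss: 37.17 μm/a × 7.85 g/cm³ = 291.8 g·m⁻²·a⁻¹

r_corr = 292 g·m⁻²·a⁻¹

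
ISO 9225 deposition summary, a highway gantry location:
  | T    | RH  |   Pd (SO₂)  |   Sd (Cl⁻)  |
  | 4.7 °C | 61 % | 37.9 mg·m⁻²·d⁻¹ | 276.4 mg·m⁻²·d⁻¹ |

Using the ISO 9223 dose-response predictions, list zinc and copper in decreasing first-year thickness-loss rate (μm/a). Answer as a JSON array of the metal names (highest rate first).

zinc: f(T) = +0.038·(T−10) [T≤10 °C] = -0.2014
  sulphur-dioxide contribution → 0.8637 μm/a
  chloride contribution → 1.047 μm/a
  total first-year rate 1.911 μm/a
copper: f(T) = +0.126·(T−10) [T≤10 °C] = -0.6678
  sulphur-dioxide contribution → 0.2557 μm/a
  chloride contribution → 0.5293 μm/a
  ⇒ r_corr(copper) = 0.785 μm/a
Ordering by μm/a: zinc (1.91) > copper (0.785)

["zinc", "copper"]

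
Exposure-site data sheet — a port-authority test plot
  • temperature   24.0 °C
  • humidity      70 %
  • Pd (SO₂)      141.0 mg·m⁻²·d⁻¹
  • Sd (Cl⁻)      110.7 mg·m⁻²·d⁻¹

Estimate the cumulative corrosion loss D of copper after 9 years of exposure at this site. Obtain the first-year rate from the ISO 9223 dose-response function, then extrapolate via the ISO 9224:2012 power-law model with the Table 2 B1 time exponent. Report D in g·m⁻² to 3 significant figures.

D(9) = 72.2 g·m⁻²

copper: temperature factor f = -0.080·(14.0) = -1.1200
  Pd branch = 0.0053·Pd^0.26·e^(0.059·RH+f) = 0.3893 μm/a
  Sd branch = 0.01025·Sd^0.27·e^(0.036·RH+0.049·T) = 1.472 μm/a
  sum: 0.3893 + 1.472 → r_corr = 1.861 μm/a
Power-law: D(9) = r_corr · 9^0.667
  D(9) = 1.861 × 9^0.667 = 1.861 × 4.33 = 8.058 μm
  Mass loss = 8.058 μm × 8.96 g/cm³ = 72.2 g·m⁻²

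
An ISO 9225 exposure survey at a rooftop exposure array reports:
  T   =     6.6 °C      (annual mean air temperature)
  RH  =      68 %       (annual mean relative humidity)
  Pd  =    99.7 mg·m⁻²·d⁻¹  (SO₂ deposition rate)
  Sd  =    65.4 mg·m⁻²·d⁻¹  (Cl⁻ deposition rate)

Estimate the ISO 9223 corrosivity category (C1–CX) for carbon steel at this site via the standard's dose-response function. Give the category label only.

C4

carbon steel: temperature factor f = +0.150·(-3.4) = -0.5100
  sulphur-dioxide contribution → 45.34 μm/a
  chloride contribution → 16.73 μm/a
  ⇒ r_corr(carbon steel) = 62.07 μm/a
ISO 9223 Table 2 (carbon steel): 50 < 62.1 ≤ 80 μm/a ⇒ C4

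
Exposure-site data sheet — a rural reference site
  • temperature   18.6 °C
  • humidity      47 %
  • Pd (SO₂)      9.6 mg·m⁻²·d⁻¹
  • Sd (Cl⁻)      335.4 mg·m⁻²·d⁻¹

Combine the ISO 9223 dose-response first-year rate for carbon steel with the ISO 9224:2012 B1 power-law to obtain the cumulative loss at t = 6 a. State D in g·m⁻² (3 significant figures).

carbon steel: f(T) = -0.054·(T−10) [T>10 °C] = -0.4644
  SO₂ term: 1.77·9.6^0.52·exp(0.02·47-0.4644) = 9.232
  Sd branch = 0.102·Sd^0.62·e^(0.033·RH+0.04·T) = 37.25 μm/a
  r_corr = 9.232 + 37.25 = 46.48 μm/a
Power-law: D(6) = r_corr · 6^0.523
  D(6) = 46.48 × 6^0.523 = 46.48 × 2.553 = 118.7 μm
  Mass loss = 118.7 μm × 7.85 g/cm³ = 931.4 g·m⁻²

D(6) = 931 g·m⁻²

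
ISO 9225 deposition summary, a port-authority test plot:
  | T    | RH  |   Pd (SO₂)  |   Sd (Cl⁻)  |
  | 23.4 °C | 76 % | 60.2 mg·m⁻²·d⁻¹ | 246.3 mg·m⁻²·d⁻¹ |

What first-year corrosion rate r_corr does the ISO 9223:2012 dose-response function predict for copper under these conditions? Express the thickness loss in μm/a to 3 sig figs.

copper: T>10 °C ⇒ hinge -0.080·(23.4−10) = -1.0720
  sulphur-dioxide contribution → 0.4664 μm/a
  chloride contribution → 2.201 μm/a
  total first-year rate 2.667 μm/a

r_corr = 2.67 μm/a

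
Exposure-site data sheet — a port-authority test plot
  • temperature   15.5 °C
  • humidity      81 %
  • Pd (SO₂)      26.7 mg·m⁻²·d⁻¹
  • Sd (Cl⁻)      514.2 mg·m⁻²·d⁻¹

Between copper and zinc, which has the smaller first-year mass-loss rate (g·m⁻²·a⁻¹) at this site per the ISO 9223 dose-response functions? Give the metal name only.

copper: f(T) = -0.080·(T−10) [T>10 °C] = -0.4400
  Pd branch = 0.0053·Pd^0.26·e^(0.059·RH+f) = 0.9541 μm/a
  Cl⁻ term: 0.01025·514.2^0.27·exp(0.036·81+0.049·15.5) = 2.183
  r_corr = 0.9541 + 2.183 = 3.137 μm/a
  mass loss = 3.137 μm/a × 8.96 g/cm³ = 28.1 g·m⁻²·a⁻¹
zinc: T>10 °C ⇒ hinge -0.071·(15.5−10) = -0.3905
  SO₂ term: 0.0129·26.7^0.44·exp(0.046·81-0.3905) = 1.538
  Sd branch = 0.0175·Sd^0.57·e^(0.008·RH+0.085·T) = 4.385 μm/a
  r_corr = 1.538 + 4.385 = 5.923 μm/a
  mass loss = 5.923 μm/a × 7.14 g/cm³ = 42.29 g·m⁻²·a⁻¹
Ordering by g·m⁻²·a⁻¹: zinc (42.3) > copper (28.1)

copper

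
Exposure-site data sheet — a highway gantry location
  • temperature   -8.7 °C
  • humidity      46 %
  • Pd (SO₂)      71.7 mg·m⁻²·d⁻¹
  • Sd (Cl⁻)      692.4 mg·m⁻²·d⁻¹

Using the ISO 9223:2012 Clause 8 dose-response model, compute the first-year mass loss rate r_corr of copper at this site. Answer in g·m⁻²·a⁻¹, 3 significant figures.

r_corr = 2.04 g·m⁻²·a⁻¹

copper: temperature factor f = +0.126·(-18.7) = -2.3562
  Pd branch = 0.0053·Pd^0.26·e^(0.059·RH+f) = 0.02302 μm/a
  Cl⁻ term: 0.01025·692.4^0.27·exp(0.036·46+0.049·-8.7) = 0.205
  sum: 0.02302 + 0.205 → r_corr = 0.228 μm/a
Convert to mass loss: 0.228 μm/a × 8.96 g/cm³ = 2.043 g·m⁻²·a⁻¹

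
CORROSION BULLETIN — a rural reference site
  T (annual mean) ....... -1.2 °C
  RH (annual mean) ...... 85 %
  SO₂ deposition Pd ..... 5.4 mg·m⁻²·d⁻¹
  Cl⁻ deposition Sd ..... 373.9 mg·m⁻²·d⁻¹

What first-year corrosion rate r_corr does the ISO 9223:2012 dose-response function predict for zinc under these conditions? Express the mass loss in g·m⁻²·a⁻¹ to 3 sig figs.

r_corr = 12.8 g·m⁻²·a⁻¹

zinc: T≤10 °C ⇒ hinge +0.038·(-1.2−10) = -0.4256
  Pd branch = 0.0129·Pd^0.44·e^(0.046·RH+f) = 0.8833 μm/a
  Cl⁻ term: 0.0175·373.9^0.57·exp(0.008·85+0.085·-1.2) = 0.9131
  sum: 0.8833 + 0.9131 → r_corr = 1.796 μm/a
Convert to mass loss: 1.796 μm/a × 7.14 g/cm³ = 12.83 g·m⁻²·a⁻¹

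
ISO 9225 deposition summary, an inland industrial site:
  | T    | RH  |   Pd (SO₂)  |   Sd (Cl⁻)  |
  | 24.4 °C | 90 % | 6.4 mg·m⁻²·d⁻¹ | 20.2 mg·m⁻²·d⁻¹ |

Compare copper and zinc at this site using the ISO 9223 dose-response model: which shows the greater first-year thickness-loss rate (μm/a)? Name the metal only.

copper

copper: T>10 °C ⇒ hinge -0.080·(24.4−10) = -1.1520
  SO₂ term: 0.0053·6.4^0.26·exp(0.059·90-1.1520) = 0.5491
  Sd branch = 0.01025·Sd^0.27·e^(0.036·RH+0.049·T) = 1.948 μm/a
  sum: 0.5491 + 1.948 → r_corr = 2.497 μm/a
zinc: T>10 °C ⇒ hinge -0.071·(24.4−10) = -1.0224
  Pd branch = 0.0129·Pd^0.44·e^(0.046·RH+f) = 0.6596 μm/a
  Sd branch = 0.0175·Sd^0.57·e^(0.008·RH+0.085·T) = 1.587 μm/a
  sum: 0.6596 + 1.587 → r_corr = 2.246 μm/a
Ordering by μm/a: copper (2.5) > zinc (2.25)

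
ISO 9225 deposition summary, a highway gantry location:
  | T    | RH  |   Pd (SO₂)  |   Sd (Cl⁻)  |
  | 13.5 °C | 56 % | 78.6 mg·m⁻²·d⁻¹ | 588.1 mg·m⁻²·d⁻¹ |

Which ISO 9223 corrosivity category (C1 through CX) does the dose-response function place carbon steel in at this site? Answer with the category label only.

carbon steel: temperature factor f = -0.054·(3.5) = -0.1890
  Pd branch = 1.77·Pd^0.52·e^(0.02·RH+f) = 43.44 μm/a
  Cl⁻ term: 0.102·588.1^0.62·exp(0.033·56+0.04·13.5) = 57.91
  sum: 43.44 + 57.91 → r_corr = 101.4 μm/a
Category bounds: 80…200 μm/a bracket r_corr ⇒ C5

C5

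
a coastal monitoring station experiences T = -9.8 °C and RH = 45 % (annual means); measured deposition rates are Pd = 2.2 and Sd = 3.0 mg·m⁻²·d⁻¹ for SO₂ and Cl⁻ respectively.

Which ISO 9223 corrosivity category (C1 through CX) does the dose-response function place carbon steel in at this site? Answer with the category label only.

C1

carbon steel: f(T) = +0.150·(T−10) [T≤10 °C] = -2.9700
  sulphur-dioxide contribution → 0.3365 μm/a
  chloride contribution → 0.6013 μm/a
  ⇒ r_corr(carbon steel) = 0.9379 μm/a
Category bounds: 0…1.3 μm/a bracket r_corr ⇒ C1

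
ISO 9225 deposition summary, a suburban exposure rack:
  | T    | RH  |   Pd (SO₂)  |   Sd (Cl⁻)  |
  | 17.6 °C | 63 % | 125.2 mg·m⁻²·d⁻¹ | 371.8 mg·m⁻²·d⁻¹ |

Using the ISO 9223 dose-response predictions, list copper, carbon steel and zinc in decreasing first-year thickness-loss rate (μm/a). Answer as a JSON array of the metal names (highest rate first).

["carbon steel", "zinc", "copper"]

copper: T>10 °C ⇒ hinge -0.080·(17.6−10) = -0.6080
  SO₂ term: 0.0053·125.2^0.26·exp(0.059·63-0.6080) = 0.4167
  Cl⁻ term: 0.01025·371.8^0.27·exp(0.036·63+0.049·17.6) = 1.159
  sum: 0.4167 + 1.159 → r_corr = 1.576 μm/a
carbon steel: f(T) = -0.054·(T−10) [T>10 °C] = -0.4104
  Pd branch = 1.77·Pd^0.52·e^(0.02·RH+f) = 51.02 μm/a
  Cl⁻ term: 0.102·371.8^0.62·exp(0.033·63+0.04·17.6) = 64.69
  r_corr = 51.02 + 64.69 = 115.7 μm/a
zinc: f(T) = -0.071·(T−10) [T>10 °C] = -0.5396
  SO₂ term: 0.0129·125.2^0.44·exp(0.046·63-0.5396) = 1.142
  Cl⁻ term: 0.0175·371.8^0.57·exp(0.008·63+0.085·17.6) = 3.773
  r_corr = 1.142 + 3.773 = 4.915 μm/a
Ordering by μm/a: carbon steel (116) > zinc (4.92) > copper (1.58)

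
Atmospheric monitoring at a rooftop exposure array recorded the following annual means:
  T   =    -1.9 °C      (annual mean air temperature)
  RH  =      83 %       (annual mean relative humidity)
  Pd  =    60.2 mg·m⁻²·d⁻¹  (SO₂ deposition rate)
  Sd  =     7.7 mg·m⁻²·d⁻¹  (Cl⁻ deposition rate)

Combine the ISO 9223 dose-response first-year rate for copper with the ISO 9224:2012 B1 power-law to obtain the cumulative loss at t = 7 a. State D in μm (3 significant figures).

copper: f(T) = +0.126·(T−10) [T≤10 °C] = -1.4994
  Pd branch = 0.0053·Pd^0.26·e^(0.059·RH+f) = 0.4598 μm/a
  Sd branch = 0.01025·Sd^0.27·e^(0.036·RH+0.049·T) = 0.3216 μm/a
  r_corr = 0.4598 + 0.3216 = 0.7814 μm/a
ISO 9224: D(t) = r_corr · t^b with b = 0.667 (copper, B1)
  D(7) = 0.7814 × 7^0.667 = 0.7814 × 3.662 = 2.861 μm

D(7) = 2.86 μm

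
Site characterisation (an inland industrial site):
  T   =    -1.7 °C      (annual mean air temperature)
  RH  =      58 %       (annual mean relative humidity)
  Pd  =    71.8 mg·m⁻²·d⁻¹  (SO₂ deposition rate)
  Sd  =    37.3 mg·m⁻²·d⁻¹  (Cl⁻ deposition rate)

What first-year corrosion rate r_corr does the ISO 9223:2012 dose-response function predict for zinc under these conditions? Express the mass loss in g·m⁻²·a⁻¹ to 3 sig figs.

zinc: T≤10 °C ⇒ hinge +0.038·(-1.7−10) = -0.4446
  Pd branch = 0.0129·Pd^0.44·e^(0.046·RH+f) = 0.7814 μm/a
  Sd branch = 0.0175·Sd^0.57·e^(0.008·RH+0.085·T) = 0.1895 μm/a
  sum: 0.7814 + 0.1895 → r_corr = 0.971 μm/a
Convert to mass loss: 0.971 μm/a × 7.14 g/cm³ = 6.933 g·m⁻²·a⁻¹

r_corr = 6.93 g·m⁻²·a⁻¹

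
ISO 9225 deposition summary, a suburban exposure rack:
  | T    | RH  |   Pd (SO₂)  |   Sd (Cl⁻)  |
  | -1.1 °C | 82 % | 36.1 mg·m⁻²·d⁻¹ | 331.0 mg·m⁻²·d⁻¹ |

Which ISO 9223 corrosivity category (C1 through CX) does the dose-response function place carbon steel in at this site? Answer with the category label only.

carbon steel: f(T) = +0.150·(T−10) [T≤10 °C] = -1.6650
  SO₂ term: 1.77·36.1^0.52·exp(0.02·82-1.6650) = 11.14
  Cl⁻ term: 0.102·331.0^0.62·exp(0.033·82+0.04·-1.1) = 53.33
  sum: 11.14 + 53.33 → r_corr = 64.48 μm/a
ISO 9223 Table 2 (carbon steel): 50 < 64.5 ≤ 80 μm/a ⇒ C4

C4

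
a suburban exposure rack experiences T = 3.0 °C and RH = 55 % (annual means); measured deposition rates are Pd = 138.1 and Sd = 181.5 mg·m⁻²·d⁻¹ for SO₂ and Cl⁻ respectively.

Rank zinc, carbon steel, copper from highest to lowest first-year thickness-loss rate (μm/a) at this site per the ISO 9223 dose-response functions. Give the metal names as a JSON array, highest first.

["carbon steel", "zinc", "copper"]

zinc: temperature factor f = +0.038·(-7.0) = -0.2660
  SO₂ term: 0.0129·138.1^0.44·exp(0.046·55-0.2660) = 1.085
  Cl⁻ term: 0.0175·181.5^0.57·exp(0.008·55+0.085·3.0) = 0.6799
  sum: 1.085 + 0.6799 → r_corr = 1.765 μm/a
carbon steel: T≤10 °C ⇒ hinge +0.150·(3.0−10) = -1.0500
  Pd branch = 1.77·Pd^0.52·e^(0.02·RH+f) = 24.13 μm/a
  Cl⁻ term: 0.102·181.5^0.62·exp(0.033·55+0.04·3.0) = 17.76
  sum: 24.13 + 17.76 → r_corr = 41.89 μm/a
copper: temperature factor f = +0.126·(-7.0) = -0.8820
  Pd branch = 0.0053·Pd^0.26·e^(0.059·RH+f) = 0.2028 μm/a
  Cl⁻ term: 0.01025·181.5^0.27·exp(0.036·55+0.049·3.0) = 0.3502
  sum: 0.2028 + 0.3502 → r_corr = 0.553 μm/a
Ordering by μm/a: carbon steel (41.9) > zinc (1.77) > copper (0.553)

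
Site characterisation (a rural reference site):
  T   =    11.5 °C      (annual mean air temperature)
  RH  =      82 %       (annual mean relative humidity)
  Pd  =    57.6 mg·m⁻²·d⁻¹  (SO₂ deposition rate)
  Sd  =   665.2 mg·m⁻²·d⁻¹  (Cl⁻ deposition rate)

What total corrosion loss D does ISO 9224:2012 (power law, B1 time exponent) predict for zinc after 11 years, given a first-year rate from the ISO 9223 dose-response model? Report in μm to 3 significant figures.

D(11) = 46.7 μm

zinc: temperature factor f = -0.071·(1.5) = -0.1065
  sulphur-dioxide contribution → 3 μm/a
  chloride contribution → 3.644 μm/a
  total first-year rate 6.643 μm/a
Power-law: D(11) = r_corr · 11^0.813
  D(11) = 6.643 × 11^0.813 = 6.643 × 7.025 = 46.67 μm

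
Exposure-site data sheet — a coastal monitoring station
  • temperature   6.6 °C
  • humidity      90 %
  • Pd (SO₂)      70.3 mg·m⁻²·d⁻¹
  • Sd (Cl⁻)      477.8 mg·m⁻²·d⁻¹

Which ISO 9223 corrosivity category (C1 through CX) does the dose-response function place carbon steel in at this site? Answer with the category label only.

C5

carbon steel: T≤10 °C ⇒ hinge +0.150·(6.6−10) = -0.5100
  Pd branch = 1.77·Pd^0.52·e^(0.02·RH+f) = 58.7 μm/a
  Cl⁻ term: 0.102·477.8^0.62·exp(0.033·90+0.04·6.6) = 118.6
  sum: 58.7 + 118.6 → r_corr = 177.3 μm/a
177 μm/a falls in (80, 200] for carbon steel → category C5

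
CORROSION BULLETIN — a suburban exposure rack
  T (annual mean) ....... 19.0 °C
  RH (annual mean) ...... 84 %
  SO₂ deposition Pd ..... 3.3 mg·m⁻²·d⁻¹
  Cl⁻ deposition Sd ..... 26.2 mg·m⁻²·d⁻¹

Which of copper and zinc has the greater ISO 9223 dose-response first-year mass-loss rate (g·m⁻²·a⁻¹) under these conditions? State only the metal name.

copper

copper: T>10 °C ⇒ hinge -0.080·(19.0−10) = -0.7200
  Pd branch = 0.0053·Pd^0.26·e^(0.059·RH+f) = 0.4998 μm/a
  Sd branch = 0.01025·Sd^0.27·e^(0.036·RH+0.049·T) = 1.292 μm/a
  sum: 0.4998 + 1.292 → r_corr = 1.792 μm/a
  mass loss = 1.792 μm/a × 8.96 g/cm³ = 16.06 g·m⁻²·a⁻¹
zinc: temperature factor f = -0.071·(9.0) = -0.6390
  SO₂ term: 0.0129·3.3^0.44·exp(0.046·84-0.6390) = 0.5487
  Sd branch = 0.0175·Sd^0.57·e^(0.008·RH+0.085·T) = 1.108 μm/a
  sum: 0.5487 + 1.108 → r_corr = 1.657 μm/a
  mass loss = 1.657 μm/a × 7.14 g/cm³ = 11.83 g·m⁻²·a⁻¹
Ordering by g·m⁻²·a⁻¹: copper (16.1) > zinc (11.8)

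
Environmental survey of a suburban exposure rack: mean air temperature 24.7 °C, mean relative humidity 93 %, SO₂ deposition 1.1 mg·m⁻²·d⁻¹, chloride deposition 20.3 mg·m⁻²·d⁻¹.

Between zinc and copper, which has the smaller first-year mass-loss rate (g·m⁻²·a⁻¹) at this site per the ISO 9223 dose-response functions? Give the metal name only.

zinc

zinc: temperature factor f = -0.071·(14.7) = -1.0437
  SO₂ term: 0.0129·1.1^0.44·exp(0.046·93-1.0437) = 0.3415
  Cl⁻ term: 0.0175·20.3^0.57·exp(0.008·93+0.085·24.7) = 1.672
  sum: 0.3415 + 1.672 → r_corr = 2.014 μm/a
  mass loss = 2.014 μm/a × 7.14 g/cm³ = 14.38 g·m⁻²·a⁻¹
copper: T>10 °C ⇒ hinge -0.080·(24.7−10) = -1.1760
  Pd branch = 0.0053·Pd^0.26·e^(0.059·RH+f) = 0.4048 μm/a
  Sd branch = 0.01025·Sd^0.27·e^(0.036·RH+0.049·T) = 2.205 μm/a
  r_corr = 0.4048 + 2.205 = 2.61 μm/a
  mass loss = 2.61 μm/a × 8.96 g/cm³ = 23.38 g·m⁻²·a⁻¹
Ordering by g·m⁻²·a⁻¹: copper (23.4) > zinc (14.4)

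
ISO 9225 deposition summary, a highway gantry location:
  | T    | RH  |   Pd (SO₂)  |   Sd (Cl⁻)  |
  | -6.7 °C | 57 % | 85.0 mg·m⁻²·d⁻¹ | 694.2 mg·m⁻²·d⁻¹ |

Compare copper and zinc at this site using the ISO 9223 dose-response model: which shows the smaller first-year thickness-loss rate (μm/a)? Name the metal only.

copper

copper: temperature factor f = +0.126·(-16.7) = -2.1042
  SO₂ term: 0.0053·85.0^0.26·exp(0.059·57-2.1042) = 0.05924
  Cl⁻ term: 0.01025·694.2^0.27·exp(0.036·57+0.049·-6.7) = 0.3361
  sum: 0.05924 + 0.3361 → r_corr = 0.3954 μm/a
zinc: T≤10 °C ⇒ hinge +0.038·(-6.7−10) = -0.6346
  Pd branch = 0.0129·Pd^0.44·e^(0.046·RH+f) = 0.6647 μm/a
  Sd branch = 0.0175·Sd^0.57·e^(0.008·RH+0.085·T) = 0.6507 μm/a
  r_corr = 0.6647 + 0.6507 = 1.315 μm/a
Ordering by μm/a: zinc (1.32) > copper (0.395)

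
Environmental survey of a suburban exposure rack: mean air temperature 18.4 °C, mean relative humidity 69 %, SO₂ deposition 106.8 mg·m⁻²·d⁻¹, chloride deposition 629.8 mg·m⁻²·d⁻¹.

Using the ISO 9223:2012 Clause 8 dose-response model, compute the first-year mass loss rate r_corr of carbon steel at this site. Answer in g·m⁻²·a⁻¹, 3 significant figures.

r_corr = 1.28e+03 g·m⁻²·a⁻¹

carbon steel: f(T) = -0.054·(T−10) [T>10 °C] = -0.4536
  sulphur-dioxide contribution → 50.72 μm/a
  chloride contribution → 112.9 μm/a
  ⇒ r_corr(carbon steel) = 163.6 μm/a
Convert to mass loss: 163.6 μm/a × 7.85 g/cm³ = 1284 g·m⁻²·a⁻¹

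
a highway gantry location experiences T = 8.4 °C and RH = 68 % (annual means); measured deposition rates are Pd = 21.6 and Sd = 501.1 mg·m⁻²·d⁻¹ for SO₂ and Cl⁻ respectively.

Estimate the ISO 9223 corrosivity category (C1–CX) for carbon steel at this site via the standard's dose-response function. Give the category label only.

C5

carbon steel: T≤10 °C ⇒ hinge +0.150·(8.4−10) = -0.2400
  SO₂ term: 1.77·21.6^0.52·exp(0.02·68-0.2400) = 26.81
  Cl⁻ term: 0.102·501.1^0.62·exp(0.033·68+0.04·8.4) = 63.54
  r_corr = 26.81 + 63.54 = 90.35 μm/a
Category bounds: 80…200 μm/a bracket r_corr ⇒ C5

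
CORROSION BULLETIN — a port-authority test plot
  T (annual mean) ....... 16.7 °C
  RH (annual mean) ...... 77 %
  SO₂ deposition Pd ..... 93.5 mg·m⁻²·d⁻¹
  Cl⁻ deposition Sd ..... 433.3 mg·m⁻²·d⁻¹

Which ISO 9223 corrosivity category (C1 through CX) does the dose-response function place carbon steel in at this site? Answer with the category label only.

C5

carbon steel: f(T) = -0.054·(T−10) [T>10 °C] = -0.3618
  Pd branch = 1.77·Pd^0.52·e^(0.02·RH+f) = 60.88 μm/a
  Cl⁻ term: 0.102·433.3^0.62·exp(0.033·77+0.04·16.7) = 108.9
  sum: 60.88 + 108.9 → r_corr = 169.8 μm/a
170 μm/a falls in (80, 200] for carbon steel → category C5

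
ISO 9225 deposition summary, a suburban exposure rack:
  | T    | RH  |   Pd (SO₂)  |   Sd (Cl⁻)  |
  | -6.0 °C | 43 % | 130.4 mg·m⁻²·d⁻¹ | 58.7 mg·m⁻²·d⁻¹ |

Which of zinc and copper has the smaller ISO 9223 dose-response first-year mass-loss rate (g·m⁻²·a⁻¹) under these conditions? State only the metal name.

copper

zinc: f(T) = +0.038·(T−10) [T≤10 °C] = -0.6080
  SO₂ term: 0.0129·130.4^0.44·exp(0.046·43-0.6080) = 0.4328
  Cl⁻ term: 0.0175·58.7^0.57·exp(0.008·43+0.085·-6.0) = 0.151
  r_corr = 0.4328 + 0.151 = 0.5838 μm/a
  mass loss = 0.5838 μm/a × 7.14 g/cm³ = 4.169 g·m⁻²·a⁻¹
copper: T≤10 °C ⇒ hinge +0.126·(-6.0−10) = -2.0160
  Pd branch = 0.0053·Pd^0.26·e^(0.059·RH+f) = 0.03166 μm/a
  Cl⁻ term: 0.01025·58.7^0.27·exp(0.036·43+0.049·-6.0) = 0.1079
  sum: 0.03166 + 0.1079 → r_corr = 0.1395 μm/a
  mass loss = 0.1395 μm/a × 8.96 g/cm³ = 1.25 g·m⁻²·a⁻¹
Ordering by g·m⁻²·a⁻¹: zinc (4.17) > copper (1.25)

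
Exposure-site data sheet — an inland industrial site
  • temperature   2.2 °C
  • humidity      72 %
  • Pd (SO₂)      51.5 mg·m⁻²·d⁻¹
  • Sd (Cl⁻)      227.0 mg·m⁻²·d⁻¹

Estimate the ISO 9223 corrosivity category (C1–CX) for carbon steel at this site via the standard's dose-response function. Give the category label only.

C4

carbon steel: f(T) = +0.150·(T−10) [T≤10 °C] = -1.1700
  sulphur-dioxide contribution → 18 μm/a
  chloride contribution → 34.63 μm/a
  ⇒ r_corr(carbon steel) = 52.63 μm/a
ISO 9223 Table 2 (carbon steel): 50 < 52.6 ≤ 80 μm/a ⇒ C4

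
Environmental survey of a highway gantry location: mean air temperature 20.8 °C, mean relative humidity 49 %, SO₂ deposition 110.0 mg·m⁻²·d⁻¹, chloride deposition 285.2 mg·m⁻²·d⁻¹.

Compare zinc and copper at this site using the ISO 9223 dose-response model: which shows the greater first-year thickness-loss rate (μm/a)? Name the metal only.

zinc

zinc: f(T) = -0.071·(T−10) [T>10 °C] = -0.7668
  Pd branch = 0.0129·Pd^0.44·e^(0.046·RH+f) = 0.4515 μm/a
  Sd branch = 0.0175·Sd^0.57·e^(0.008·RH+0.085·T) = 3.807 μm/a
  sum: 0.4515 + 3.807 → r_corr = 4.258 μm/a
copper: f(T) = -0.080·(T−10) [T>10 °C] = -0.8640
  Pd branch = 0.0053·Pd^0.26·e^(0.059·RH+f) = 0.1366 μm/a
  Cl⁻ term: 0.01025·285.2^0.27·exp(0.036·49+0.049·20.8) = 0.7627
  sum: 0.1366 + 0.7627 → r_corr = 0.8992 μm/a
Ordering by μm/a: zinc (4.26) > copper (0.899)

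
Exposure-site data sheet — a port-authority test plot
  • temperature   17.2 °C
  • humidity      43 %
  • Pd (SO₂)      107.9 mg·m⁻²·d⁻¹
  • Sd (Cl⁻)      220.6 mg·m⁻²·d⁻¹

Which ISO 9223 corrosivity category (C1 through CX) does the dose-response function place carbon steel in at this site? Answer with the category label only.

C4

carbon steel: T>10 °C ⇒ hinge -0.054·(17.2−10) = -0.3888
  SO₂ term: 1.77·107.9^0.52·exp(0.02·43-0.3888) = 32.34
  Cl⁻ term: 0.102·220.6^0.62·exp(0.033·43+0.04·17.2) = 23.81
  r_corr = 32.34 + 23.81 = 56.15 μm/a
56.1 μm/a falls in (50, 80] for carbon steel → category C4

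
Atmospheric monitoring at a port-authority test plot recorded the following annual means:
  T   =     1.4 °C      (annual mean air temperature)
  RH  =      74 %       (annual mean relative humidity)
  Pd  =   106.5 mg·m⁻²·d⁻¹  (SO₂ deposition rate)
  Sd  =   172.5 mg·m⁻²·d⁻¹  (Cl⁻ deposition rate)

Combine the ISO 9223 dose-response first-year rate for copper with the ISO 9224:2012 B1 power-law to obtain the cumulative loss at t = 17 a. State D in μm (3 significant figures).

copper: T≤10 °C ⇒ hinge +0.126·(1.4−10) = -1.0836
  Pd branch = 0.0053·Pd^0.26·e^(0.059·RH+f) = 0.4752 μm/a
  Sd branch = 0.01025·Sd^0.27·e^(0.036·RH+0.049·T) = 0.633 μm/a
  r_corr = 0.4752 + 0.633 = 1.108 μm/a
Long-term exponent b (ISO 9224 Table 2, B1) = 0.667
  D(17) = 1.108 × 17^0.667 = 1.108 × 6.618 = 7.334 μm

D(17) = 7.33 μm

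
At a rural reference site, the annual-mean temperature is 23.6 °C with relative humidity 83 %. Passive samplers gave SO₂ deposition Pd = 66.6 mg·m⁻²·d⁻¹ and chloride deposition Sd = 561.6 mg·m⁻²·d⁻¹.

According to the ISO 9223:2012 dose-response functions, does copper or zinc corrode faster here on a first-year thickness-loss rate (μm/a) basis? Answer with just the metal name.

copper: f(T) = -0.080·(T−10) [T>10 °C] = -1.0880
  Pd branch = 0.0053·Pd^0.26·e^(0.059·RH+f) = 0.7122 μm/a
  Cl⁻ term: 0.01025·561.6^0.27·exp(0.036·83+0.049·23.6) = 3.572
  r_corr = 0.7122 + 3.572 = 4.285 μm/a
zinc: f(T) = -0.071·(T−10) [T>10 °C] = -0.9656
  SO₂ term: 0.0129·66.6^0.44·exp(0.046·83-0.9656) = 1.418
  Cl⁻ term: 0.0175·561.6^0.57·exp(0.008·83+0.085·23.6) = 9.328
  sum: 1.418 + 9.328 → r_corr = 10.75 μm/a
Ordering by μm/a: zinc (10.7) > copper (4.28)

zinc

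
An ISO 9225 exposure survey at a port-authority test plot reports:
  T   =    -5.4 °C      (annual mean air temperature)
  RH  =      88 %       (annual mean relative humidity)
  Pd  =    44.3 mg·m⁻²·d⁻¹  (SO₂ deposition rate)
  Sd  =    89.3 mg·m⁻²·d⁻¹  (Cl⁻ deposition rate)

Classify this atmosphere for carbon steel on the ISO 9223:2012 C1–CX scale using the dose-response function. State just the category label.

carbon steel: temperature factor f = +0.150·(-15.4) = -2.3100
  sulphur-dioxide contribution → 7.332 μm/a
  chloride contribution → 24.29 μm/a
  total first-year rate 31.63 μm/a
Category bounds: 25…50 μm/a bracket r_corr ⇒ C3

C3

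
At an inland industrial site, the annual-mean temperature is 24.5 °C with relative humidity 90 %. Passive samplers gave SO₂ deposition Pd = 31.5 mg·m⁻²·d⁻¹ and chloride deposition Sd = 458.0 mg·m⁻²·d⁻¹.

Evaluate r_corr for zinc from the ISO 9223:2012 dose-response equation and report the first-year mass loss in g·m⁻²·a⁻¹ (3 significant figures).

r_corr = 77.1 g·m⁻²·a⁻¹

zinc: f(T) = -0.071·(T−10) [T>10 °C] = -1.0295
  Pd branch = 0.0129·Pd^0.44·e^(0.046·RH+f) = 1.32 μm/a
  Sd branch = 0.0175·Sd^0.57·e^(0.008·RH+0.085·T) = 9.481 μm/a
  sum: 1.32 + 9.481 → r_corr = 10.8 μm/a
Convert to mass loss: 10.8 μm/a × 7.14 g/cm³ = 77.12 g·m⁻²·a⁻¹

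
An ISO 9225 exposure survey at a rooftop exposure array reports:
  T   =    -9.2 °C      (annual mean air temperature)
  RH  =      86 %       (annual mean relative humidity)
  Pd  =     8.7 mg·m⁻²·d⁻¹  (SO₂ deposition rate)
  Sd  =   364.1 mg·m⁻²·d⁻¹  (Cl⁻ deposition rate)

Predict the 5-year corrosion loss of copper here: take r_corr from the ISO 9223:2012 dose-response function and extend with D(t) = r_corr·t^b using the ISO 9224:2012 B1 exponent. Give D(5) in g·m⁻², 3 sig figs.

copper: T≤10 °C ⇒ hinge +0.126·(-9.2−10) = -2.4192
  SO₂ term: 0.0053·8.7^0.26·exp(0.059·86-2.4192) = 0.1323
  Sd branch = 0.01025·Sd^0.27·e^(0.036·RH+0.049·T) = 0.7097 μm/a
  r_corr = 0.1323 + 0.7097 = 0.8419 μm/a
Long-term exponent b (ISO 9224 Table 2, B1) = 0.667
  D(5) = 0.8419 × 5^0.667 = 0.8419 × 2.926 = 2.463 μm
  Mass loss = 2.463 μm × 8.96 g/cm³ = 22.07 g·m⁻²

D(5) = 22.1 g·m⁻²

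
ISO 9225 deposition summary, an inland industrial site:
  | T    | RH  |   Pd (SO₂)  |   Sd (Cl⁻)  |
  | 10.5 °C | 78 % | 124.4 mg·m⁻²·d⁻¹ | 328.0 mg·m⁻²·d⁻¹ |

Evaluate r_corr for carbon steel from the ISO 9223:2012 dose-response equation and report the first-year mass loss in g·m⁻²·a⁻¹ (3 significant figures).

carbon steel: T>10 °C ⇒ hinge -0.054·(10.5−10) = -0.0270
  SO₂ term: 1.77·124.4^0.52·exp(0.02·78-0.0270) = 100.7
  Sd branch = 0.102·Sd^0.62·e^(0.033·RH+0.04·T) = 73.91 μm/a
  r_corr = 100.7 + 73.91 = 174.6 μm/a
Convert to mass loss: 174.6 μm/a × 7.85 g/cm³ = 1371 g·m⁻²·a⁻¹

r_corr = 1.37e+03 g·m⁻²·a⁻¹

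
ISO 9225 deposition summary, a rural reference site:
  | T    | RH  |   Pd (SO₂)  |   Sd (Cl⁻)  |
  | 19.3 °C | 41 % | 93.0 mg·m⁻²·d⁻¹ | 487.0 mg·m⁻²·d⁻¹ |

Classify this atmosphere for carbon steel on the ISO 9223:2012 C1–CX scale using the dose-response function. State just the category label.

C4

carbon steel: f(T) = -0.054·(T−10) [T>10 °C] = -0.5022
  Pd branch = 1.77·Pd^0.52·e^(0.02·RH+f) = 25.68 μm/a
  Cl⁻ term: 0.102·487.0^0.62·exp(0.033·41+0.04·19.3) = 39.6
  sum: 25.68 + 39.6 → r_corr = 65.28 μm/a
Category bounds: 50…80 μm/a bracket r_corr ⇒ C4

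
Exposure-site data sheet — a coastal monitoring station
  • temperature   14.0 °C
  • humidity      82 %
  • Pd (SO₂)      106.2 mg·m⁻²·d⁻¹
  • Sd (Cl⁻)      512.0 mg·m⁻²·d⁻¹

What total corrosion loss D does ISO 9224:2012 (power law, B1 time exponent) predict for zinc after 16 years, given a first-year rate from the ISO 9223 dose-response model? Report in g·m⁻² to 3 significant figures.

zinc: T>10 °C ⇒ hinge -0.071·(14.0−10) = -0.2840
  sulphur-dioxide contribution → 3.288 μm/a
  chloride contribution → 3.882 μm/a
  ⇒ r_corr(zinc) = 7.17 μm/a
Long-term exponent b (ISO 9224 Table 2, B1) = 0.813
  D(16) = 7.17 × 16^0.813 = 7.17 × 9.527 = 68.3 μm
  Mass loss = 68.3 μm × 7.14 g/cm³ = 487.7 g·m⁻²

D(16) = 488 g·m⁻²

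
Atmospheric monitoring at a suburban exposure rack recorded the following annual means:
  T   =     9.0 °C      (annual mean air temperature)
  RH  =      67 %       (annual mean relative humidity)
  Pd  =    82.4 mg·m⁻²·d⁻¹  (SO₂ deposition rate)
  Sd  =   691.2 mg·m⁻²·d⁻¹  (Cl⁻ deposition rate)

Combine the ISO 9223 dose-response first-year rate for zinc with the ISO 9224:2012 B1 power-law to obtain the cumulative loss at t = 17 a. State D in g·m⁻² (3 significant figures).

D(17) = 326 g·m⁻²

zinc: temperature factor f = +0.038·(-1.0) = -0.0380
  SO₂ term: 0.0129·82.4^0.44·exp(0.046·67-0.0380) = 1.886
  Cl⁻ term: 0.0175·691.2^0.57·exp(0.008·67+0.085·9.0) = 2.671
  r_corr = 1.886 + 2.671 = 4.557 μm/a
Power-law: D(17) = r_corr · 17^0.813
  D(17) = 4.557 × 17^0.813 = 4.557 × 10.01 = 45.61 μm
  Mass loss = 45.61 μm × 7.14 g/cm³ = 325.6 g·m⁻²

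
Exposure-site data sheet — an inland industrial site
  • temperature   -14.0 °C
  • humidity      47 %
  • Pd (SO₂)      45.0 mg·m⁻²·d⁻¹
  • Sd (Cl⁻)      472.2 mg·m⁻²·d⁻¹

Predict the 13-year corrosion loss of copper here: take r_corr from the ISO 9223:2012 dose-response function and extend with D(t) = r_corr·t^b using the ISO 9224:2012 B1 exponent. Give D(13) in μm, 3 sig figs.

D(13) = 0.879 μm

copper: f(T) = +0.126·(T−10) [T≤10 °C] = -3.0240
  Pd branch = 0.0053·Pd^0.26·e^(0.059·RH+f) = 0.01109 μm/a
  Sd branch = 0.01025·Sd^0.27·e^(0.036·RH+0.049·T) = 0.1478 μm/a
  sum: 0.01109 + 0.1478 → r_corr = 0.1589 μm/a
Long-term exponent b (ISO 9224 Table 2, B1) = 0.667
  D(13) = 0.1589 × 13^0.667 = 0.1589 × 5.534 = 0.8792 μm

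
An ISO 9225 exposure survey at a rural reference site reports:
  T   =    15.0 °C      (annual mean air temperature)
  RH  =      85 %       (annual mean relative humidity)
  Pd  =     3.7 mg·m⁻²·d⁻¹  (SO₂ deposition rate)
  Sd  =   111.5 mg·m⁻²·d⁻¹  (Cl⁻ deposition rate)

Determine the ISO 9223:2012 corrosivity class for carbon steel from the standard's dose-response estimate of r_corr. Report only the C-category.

C4

carbon steel: T>10 °C ⇒ hinge -0.054·(15.0−10) = -0.2700
  Pd branch = 1.77·Pd^0.52·e^(0.02·RH+f) = 14.6 μm/a
  Sd branch = 0.102·Sd^0.62·e^(0.033·RH+0.04·T) = 57.11 μm/a
  r_corr = 14.6 + 57.11 = 71.71 μm/a
71.7 μm/a falls in (50, 80] for carbon steel → category C4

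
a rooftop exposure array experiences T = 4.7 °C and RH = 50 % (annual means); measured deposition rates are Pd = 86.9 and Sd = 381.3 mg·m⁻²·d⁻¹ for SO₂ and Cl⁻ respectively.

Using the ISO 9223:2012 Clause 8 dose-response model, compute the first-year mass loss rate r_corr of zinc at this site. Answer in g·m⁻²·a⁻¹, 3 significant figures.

zinc: T≤10 °C ⇒ hinge +0.038·(4.7−10) = -0.2014
  sulphur-dioxide contribution → 0.7502 μm/a
  chloride contribution → 1.152 μm/a
  ⇒ r_corr(zinc) = 1.903 μm/a
Convert to mass loss: 1.903 μm/a × 7.14 g/cm³ = 13.58 g·m⁻²·a⁻¹

r_corr = 13.6 g·m⁻²·a⁻¹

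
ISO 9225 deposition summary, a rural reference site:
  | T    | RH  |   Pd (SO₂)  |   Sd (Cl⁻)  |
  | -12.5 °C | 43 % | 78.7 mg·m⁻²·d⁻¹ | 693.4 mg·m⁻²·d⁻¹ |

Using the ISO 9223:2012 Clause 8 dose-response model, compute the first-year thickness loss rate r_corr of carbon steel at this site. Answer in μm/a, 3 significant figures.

carbon steel: T≤10 °C ⇒ hinge +0.150·(-12.5−10) = -3.3750
  Pd branch = 1.77·Pd^0.52·e^(0.02·RH+f) = 1.386 μm/a
  Sd branch = 0.102·Sd^0.62·e^(0.033·RH+0.04·T) = 14.76 μm/a
  r_corr = 1.386 + 14.76 = 16.15 μm/a

r_corr = 16.1 μm/a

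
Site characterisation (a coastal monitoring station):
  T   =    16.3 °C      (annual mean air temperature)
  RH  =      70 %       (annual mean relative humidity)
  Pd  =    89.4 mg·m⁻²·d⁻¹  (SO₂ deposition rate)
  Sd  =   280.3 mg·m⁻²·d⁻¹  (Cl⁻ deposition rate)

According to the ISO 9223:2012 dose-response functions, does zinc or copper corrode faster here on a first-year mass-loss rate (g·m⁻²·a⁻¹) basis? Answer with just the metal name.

zinc

zinc: f(T) = -0.071·(T−10) [T>10 °C] = -0.4473
  SO₂ term: 0.0129·89.4^0.44·exp(0.046·70-0.4473) = 1.491
  Sd branch = 0.0175·Sd^0.57·e^(0.008·RH+0.085·T) = 3.042 μm/a
  r_corr = 1.491 + 3.042 = 4.532 μm/a
  mass loss = 4.532 μm/a × 7.14 g/cm³ = 32.36 g·m⁻²·a⁻¹
copper: f(T) = -0.080·(T−10) [T>10 °C] = -0.5040
  SO₂ term: 0.0053·89.4^0.26·exp(0.059·70-0.5040) = 0.6403
  Sd branch = 0.01025·Sd^0.27·e^(0.036·RH+0.049·T) = 1.297 μm/a
  sum: 0.6403 + 1.297 → r_corr = 1.937 μm/a
  mass loss = 1.937 μm/a × 8.96 g/cm³ = 17.36 g·m⁻²·a⁻¹
Ordering by g·m⁻²·a⁻¹: zinc (32.4) > copper (17.4)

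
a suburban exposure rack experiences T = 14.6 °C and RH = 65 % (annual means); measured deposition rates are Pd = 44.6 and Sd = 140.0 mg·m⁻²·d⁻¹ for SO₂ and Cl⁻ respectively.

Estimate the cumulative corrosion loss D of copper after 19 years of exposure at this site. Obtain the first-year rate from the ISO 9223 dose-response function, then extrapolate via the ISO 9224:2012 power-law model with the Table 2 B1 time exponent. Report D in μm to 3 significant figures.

copper: temperature factor f = -0.080·(4.6) = -0.3680
  sulphur-dioxide contribution → 0.4558 μm/a
  chloride contribution → 0.8263 μm/a
  ⇒ r_corr(copper) = 1.282 μm/a
ISO 9224: D(t) = r_corr · t^b with b = 0.667 (copper, B1)
  D(19) = 1.282 × 19^0.667 = 1.282 × 7.127 = 9.138 μm

D(19) = 9.14 μm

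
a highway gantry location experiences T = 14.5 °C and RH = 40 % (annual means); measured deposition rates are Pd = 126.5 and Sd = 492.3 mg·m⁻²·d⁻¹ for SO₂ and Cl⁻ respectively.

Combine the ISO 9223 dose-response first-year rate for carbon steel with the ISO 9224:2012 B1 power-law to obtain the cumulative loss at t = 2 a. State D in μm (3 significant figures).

D(2) = 101 μm

carbon steel: temperature factor f = -0.054·(4.5) = -0.2430
  SO₂ term: 1.77·126.5^0.52·exp(0.02·40-0.2430) = 38.28
  Cl⁻ term: 0.102·492.3^0.62·exp(0.033·40+0.04·14.5) = 31.84
  r_corr = 38.28 + 31.84 = 70.12 μm/a
Long-term exponent b (ISO 9224 Table 2, B1) = 0.523
  D(2) = 70.12 × 2^0.523 = 70.12 × 1.437 = 100.8 μm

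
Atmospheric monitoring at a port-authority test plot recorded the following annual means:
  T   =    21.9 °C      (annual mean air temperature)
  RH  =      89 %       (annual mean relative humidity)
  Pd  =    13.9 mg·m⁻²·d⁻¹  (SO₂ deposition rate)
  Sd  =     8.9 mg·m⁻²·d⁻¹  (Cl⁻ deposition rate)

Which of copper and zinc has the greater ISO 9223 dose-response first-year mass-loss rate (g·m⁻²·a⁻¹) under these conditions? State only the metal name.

copper

copper: temperature factor f = -0.080·(11.9) = -0.9520
  SO₂ term: 0.0053·13.9^0.26·exp(0.059·89-0.9520) = 0.7736
  Cl⁻ term: 0.01025·8.9^0.27·exp(0.036·89+0.049·21.9) = 1.332
  r_corr = 0.7736 + 1.332 = 2.106 μm/a
  mass loss = 2.106 μm/a × 8.96 g/cm³ = 18.87 g·m⁻²·a⁻¹
zinc: f(T) = -0.071·(T−10) [T>10 °C] = -0.8449
  Pd branch = 0.0129·Pd^0.44·e^(0.046·RH+f) = 1.058 μm/a
  Cl⁻ term: 0.0175·8.9^0.57·exp(0.008·89+0.085·21.9) = 0.7977
  sum: 1.058 + 0.7977 → r_corr = 1.856 μm/a
  mass loss = 1.856 μm/a × 7.14 g/cm³ = 13.25 g·m⁻²·a⁻¹
Ordering by g·m⁻²·a⁻¹: copper (18.9) > zinc (13.3)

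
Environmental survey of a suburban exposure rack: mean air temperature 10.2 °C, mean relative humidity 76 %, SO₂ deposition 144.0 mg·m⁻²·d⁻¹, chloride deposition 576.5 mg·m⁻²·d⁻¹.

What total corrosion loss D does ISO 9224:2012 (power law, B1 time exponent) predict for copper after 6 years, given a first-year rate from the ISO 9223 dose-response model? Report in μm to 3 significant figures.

copper: temperature factor f = -0.080·(0.2) = -0.0160
  Pd branch = 0.0053·Pd^0.26·e^(0.059·RH+f) = 1.682 μm/a
  Sd branch = 0.01025·Sd^0.27·e^(0.036·RH+0.049·T) = 1.45 μm/a
  r_corr = 1.682 + 1.45 = 3.132 μm/a
ISO 9224: D(t) = r_corr · t^b with b = 0.667 (copper, B1)
  D(6) = 3.132 × 6^0.667 = 3.132 × 3.304 = 10.35 μm

D(6) = 10.3 μm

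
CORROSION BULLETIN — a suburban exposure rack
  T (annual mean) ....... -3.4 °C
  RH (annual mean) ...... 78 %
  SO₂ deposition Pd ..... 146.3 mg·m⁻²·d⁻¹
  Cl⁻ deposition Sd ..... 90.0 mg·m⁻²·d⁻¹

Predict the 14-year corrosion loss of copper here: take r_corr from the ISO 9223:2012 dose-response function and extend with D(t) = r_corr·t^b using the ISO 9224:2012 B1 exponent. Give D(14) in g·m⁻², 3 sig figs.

D(14) = 43.8 g·m⁻²

copper: temperature factor f = +0.126·(-13.4) = -1.6884
  SO₂ term: 0.0053·146.3^0.26·exp(0.059·78-1.6884) = 0.3569
  Cl⁻ term: 0.01025·90.0^0.27·exp(0.036·78+0.049·-3.4) = 0.4847
  sum: 0.3569 + 0.4847 → r_corr = 0.8417 μm/a
Power-law: D(14) = r_corr · 14^0.667
  D(14) = 0.8417 × 14^0.667 = 0.8417 × 5.814 = 4.894 μm
  Mass loss = 4.894 μm × 8.96 g/cm³ = 43.85 g·m⁻²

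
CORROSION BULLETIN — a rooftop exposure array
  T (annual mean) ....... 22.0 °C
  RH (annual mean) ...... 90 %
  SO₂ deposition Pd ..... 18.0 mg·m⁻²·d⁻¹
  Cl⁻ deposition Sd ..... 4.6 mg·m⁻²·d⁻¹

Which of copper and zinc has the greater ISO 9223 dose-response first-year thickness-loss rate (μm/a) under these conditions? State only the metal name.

copper: f(T) = -0.080·(T−10) [T>10 °C] = -0.9600
  Pd branch = 0.0053·Pd^0.26·e^(0.059·RH+f) = 0.8706 μm/a
  Cl⁻ term: 0.01025·4.6^0.27·exp(0.036·90+0.049·22.0) = 1.161
  sum: 0.8706 + 1.161 → r_corr = 2.032 μm/a
zinc: T>10 °C ⇒ hinge -0.071·(22.0−10) = -0.8520
  SO₂ term: 0.0129·18.0^0.44·exp(0.046·90-0.8520) = 1.233
  Cl⁻ term: 0.0175·4.6^0.57·exp(0.008·90+0.085·22.0) = 0.5567
  r_corr = 1.233 + 0.5567 = 1.789 μm/a
Ordering by μm/a: copper (2.03) > zinc (1.79)

copper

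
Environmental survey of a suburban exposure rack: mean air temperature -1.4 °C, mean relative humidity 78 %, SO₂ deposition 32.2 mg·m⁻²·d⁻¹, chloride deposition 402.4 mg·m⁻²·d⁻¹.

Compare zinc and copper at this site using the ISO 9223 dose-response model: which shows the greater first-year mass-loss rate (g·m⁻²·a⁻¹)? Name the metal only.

zinc: f(T) = +0.038·(T−10) [T≤10 °C] = -0.4332
  sulphur-dioxide contribution → 1.394 μm/a
  chloride contribution → 0.8851 μm/a
  ⇒ r_corr(zinc) = 2.279 μm/a
  mass loss = 2.279 μm/a × 7.14 g/cm³ = 16.27 g·m⁻²·a⁻¹
copper: temperature factor f = +0.126·(-11.4) = -1.4364
  sulphur-dioxide contribution → 0.3098 μm/a
  chloride contribution → 0.8011 μm/a
  ⇒ r_corr(copper) = 1.111 μm/a
  mass loss = 1.111 μm/a × 8.96 g/cm³ = 9.954 g·m⁻²·a⁻¹
Ordering by g·m⁻²·a⁻¹: zinc (16.3) > copper (9.95)

zinc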